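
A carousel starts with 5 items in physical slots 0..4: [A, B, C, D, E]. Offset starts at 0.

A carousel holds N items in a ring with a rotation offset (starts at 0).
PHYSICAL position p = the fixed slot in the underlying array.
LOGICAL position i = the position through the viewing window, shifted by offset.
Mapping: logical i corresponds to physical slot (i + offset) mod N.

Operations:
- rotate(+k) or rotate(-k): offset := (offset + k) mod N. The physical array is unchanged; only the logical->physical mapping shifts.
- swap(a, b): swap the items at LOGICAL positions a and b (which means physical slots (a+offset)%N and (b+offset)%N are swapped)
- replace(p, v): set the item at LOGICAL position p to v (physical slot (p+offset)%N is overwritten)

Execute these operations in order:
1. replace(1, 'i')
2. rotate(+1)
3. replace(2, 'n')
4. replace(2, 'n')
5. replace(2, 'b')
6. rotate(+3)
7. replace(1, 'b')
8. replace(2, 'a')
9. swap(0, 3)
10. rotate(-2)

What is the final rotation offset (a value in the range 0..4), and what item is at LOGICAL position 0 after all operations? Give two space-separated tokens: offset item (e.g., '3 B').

After op 1 (replace(1, 'i')): offset=0, physical=[A,i,C,D,E], logical=[A,i,C,D,E]
After op 2 (rotate(+1)): offset=1, physical=[A,i,C,D,E], logical=[i,C,D,E,A]
After op 3 (replace(2, 'n')): offset=1, physical=[A,i,C,n,E], logical=[i,C,n,E,A]
After op 4 (replace(2, 'n')): offset=1, physical=[A,i,C,n,E], logical=[i,C,n,E,A]
After op 5 (replace(2, 'b')): offset=1, physical=[A,i,C,b,E], logical=[i,C,b,E,A]
After op 6 (rotate(+3)): offset=4, physical=[A,i,C,b,E], logical=[E,A,i,C,b]
After op 7 (replace(1, 'b')): offset=4, physical=[b,i,C,b,E], logical=[E,b,i,C,b]
After op 8 (replace(2, 'a')): offset=4, physical=[b,a,C,b,E], logical=[E,b,a,C,b]
After op 9 (swap(0, 3)): offset=4, physical=[b,a,E,b,C], logical=[C,b,a,E,b]
After op 10 (rotate(-2)): offset=2, physical=[b,a,E,b,C], logical=[E,b,C,b,a]

Answer: 2 E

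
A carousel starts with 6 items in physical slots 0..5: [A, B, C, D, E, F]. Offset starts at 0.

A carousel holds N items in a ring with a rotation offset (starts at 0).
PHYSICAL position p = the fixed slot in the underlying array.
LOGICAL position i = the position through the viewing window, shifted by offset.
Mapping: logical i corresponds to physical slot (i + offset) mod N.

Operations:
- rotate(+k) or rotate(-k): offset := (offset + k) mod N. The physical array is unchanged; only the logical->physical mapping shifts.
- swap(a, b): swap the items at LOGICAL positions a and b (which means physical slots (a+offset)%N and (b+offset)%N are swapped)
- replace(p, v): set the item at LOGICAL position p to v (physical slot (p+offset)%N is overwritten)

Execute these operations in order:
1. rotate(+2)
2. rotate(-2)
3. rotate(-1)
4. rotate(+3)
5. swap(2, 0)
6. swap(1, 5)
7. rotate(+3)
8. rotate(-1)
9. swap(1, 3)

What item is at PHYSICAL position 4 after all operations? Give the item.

Answer: C

Derivation:
After op 1 (rotate(+2)): offset=2, physical=[A,B,C,D,E,F], logical=[C,D,E,F,A,B]
After op 2 (rotate(-2)): offset=0, physical=[A,B,C,D,E,F], logical=[A,B,C,D,E,F]
After op 3 (rotate(-1)): offset=5, physical=[A,B,C,D,E,F], logical=[F,A,B,C,D,E]
After op 4 (rotate(+3)): offset=2, physical=[A,B,C,D,E,F], logical=[C,D,E,F,A,B]
After op 5 (swap(2, 0)): offset=2, physical=[A,B,E,D,C,F], logical=[E,D,C,F,A,B]
After op 6 (swap(1, 5)): offset=2, physical=[A,D,E,B,C,F], logical=[E,B,C,F,A,D]
After op 7 (rotate(+3)): offset=5, physical=[A,D,E,B,C,F], logical=[F,A,D,E,B,C]
After op 8 (rotate(-1)): offset=4, physical=[A,D,E,B,C,F], logical=[C,F,A,D,E,B]
After op 9 (swap(1, 3)): offset=4, physical=[A,F,E,B,C,D], logical=[C,D,A,F,E,B]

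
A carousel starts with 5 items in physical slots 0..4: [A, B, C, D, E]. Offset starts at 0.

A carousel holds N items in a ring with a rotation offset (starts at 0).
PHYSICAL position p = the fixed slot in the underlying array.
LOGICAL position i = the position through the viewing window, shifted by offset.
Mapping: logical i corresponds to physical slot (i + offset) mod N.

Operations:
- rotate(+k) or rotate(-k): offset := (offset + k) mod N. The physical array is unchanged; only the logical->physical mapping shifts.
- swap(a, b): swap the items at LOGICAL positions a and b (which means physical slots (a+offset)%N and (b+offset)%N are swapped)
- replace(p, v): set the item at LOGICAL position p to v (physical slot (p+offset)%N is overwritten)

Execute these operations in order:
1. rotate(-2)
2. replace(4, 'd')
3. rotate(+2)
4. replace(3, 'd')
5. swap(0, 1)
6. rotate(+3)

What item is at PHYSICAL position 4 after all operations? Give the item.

After op 1 (rotate(-2)): offset=3, physical=[A,B,C,D,E], logical=[D,E,A,B,C]
After op 2 (replace(4, 'd')): offset=3, physical=[A,B,d,D,E], logical=[D,E,A,B,d]
After op 3 (rotate(+2)): offset=0, physical=[A,B,d,D,E], logical=[A,B,d,D,E]
After op 4 (replace(3, 'd')): offset=0, physical=[A,B,d,d,E], logical=[A,B,d,d,E]
After op 5 (swap(0, 1)): offset=0, physical=[B,A,d,d,E], logical=[B,A,d,d,E]
After op 6 (rotate(+3)): offset=3, physical=[B,A,d,d,E], logical=[d,E,B,A,d]

Answer: E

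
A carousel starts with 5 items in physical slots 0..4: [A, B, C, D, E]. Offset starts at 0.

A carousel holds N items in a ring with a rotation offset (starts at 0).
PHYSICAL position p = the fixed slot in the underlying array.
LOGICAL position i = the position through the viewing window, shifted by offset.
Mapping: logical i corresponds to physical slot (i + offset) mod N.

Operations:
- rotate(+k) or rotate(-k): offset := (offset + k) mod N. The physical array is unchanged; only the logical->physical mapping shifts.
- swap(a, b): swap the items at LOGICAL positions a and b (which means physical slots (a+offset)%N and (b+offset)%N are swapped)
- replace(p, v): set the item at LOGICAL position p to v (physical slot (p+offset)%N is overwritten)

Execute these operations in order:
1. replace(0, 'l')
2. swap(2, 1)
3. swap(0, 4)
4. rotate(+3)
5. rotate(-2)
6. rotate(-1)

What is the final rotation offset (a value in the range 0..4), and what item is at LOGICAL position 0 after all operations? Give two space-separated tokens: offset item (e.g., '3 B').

After op 1 (replace(0, 'l')): offset=0, physical=[l,B,C,D,E], logical=[l,B,C,D,E]
After op 2 (swap(2, 1)): offset=0, physical=[l,C,B,D,E], logical=[l,C,B,D,E]
After op 3 (swap(0, 4)): offset=0, physical=[E,C,B,D,l], logical=[E,C,B,D,l]
After op 4 (rotate(+3)): offset=3, physical=[E,C,B,D,l], logical=[D,l,E,C,B]
After op 5 (rotate(-2)): offset=1, physical=[E,C,B,D,l], logical=[C,B,D,l,E]
After op 6 (rotate(-1)): offset=0, physical=[E,C,B,D,l], logical=[E,C,B,D,l]

Answer: 0 E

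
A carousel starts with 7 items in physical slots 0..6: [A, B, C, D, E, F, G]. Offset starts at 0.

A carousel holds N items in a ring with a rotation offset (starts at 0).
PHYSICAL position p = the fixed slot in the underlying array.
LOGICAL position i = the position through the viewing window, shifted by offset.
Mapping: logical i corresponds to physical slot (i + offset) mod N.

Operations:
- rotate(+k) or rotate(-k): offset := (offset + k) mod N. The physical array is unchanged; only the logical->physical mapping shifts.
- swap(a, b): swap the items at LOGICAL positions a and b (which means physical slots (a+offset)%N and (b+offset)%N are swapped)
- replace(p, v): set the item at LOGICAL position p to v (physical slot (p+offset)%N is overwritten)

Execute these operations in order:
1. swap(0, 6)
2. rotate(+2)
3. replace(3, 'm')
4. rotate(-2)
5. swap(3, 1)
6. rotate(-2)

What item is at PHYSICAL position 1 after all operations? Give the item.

Answer: D

Derivation:
After op 1 (swap(0, 6)): offset=0, physical=[G,B,C,D,E,F,A], logical=[G,B,C,D,E,F,A]
After op 2 (rotate(+2)): offset=2, physical=[G,B,C,D,E,F,A], logical=[C,D,E,F,A,G,B]
After op 3 (replace(3, 'm')): offset=2, physical=[G,B,C,D,E,m,A], logical=[C,D,E,m,A,G,B]
After op 4 (rotate(-2)): offset=0, physical=[G,B,C,D,E,m,A], logical=[G,B,C,D,E,m,A]
After op 5 (swap(3, 1)): offset=0, physical=[G,D,C,B,E,m,A], logical=[G,D,C,B,E,m,A]
After op 6 (rotate(-2)): offset=5, physical=[G,D,C,B,E,m,A], logical=[m,A,G,D,C,B,E]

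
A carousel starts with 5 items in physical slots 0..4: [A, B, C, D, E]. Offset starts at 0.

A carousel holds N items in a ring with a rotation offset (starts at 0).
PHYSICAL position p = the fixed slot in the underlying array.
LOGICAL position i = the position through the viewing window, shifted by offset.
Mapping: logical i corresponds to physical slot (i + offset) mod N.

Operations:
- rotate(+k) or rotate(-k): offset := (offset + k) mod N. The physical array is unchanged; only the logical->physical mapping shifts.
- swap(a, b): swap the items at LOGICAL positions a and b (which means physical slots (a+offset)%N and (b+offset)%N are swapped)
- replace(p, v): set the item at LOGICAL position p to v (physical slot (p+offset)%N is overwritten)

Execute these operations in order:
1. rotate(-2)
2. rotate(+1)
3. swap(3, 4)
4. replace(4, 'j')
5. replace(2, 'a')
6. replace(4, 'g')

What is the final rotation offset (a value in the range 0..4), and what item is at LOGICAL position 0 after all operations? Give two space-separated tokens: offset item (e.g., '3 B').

Answer: 4 E

Derivation:
After op 1 (rotate(-2)): offset=3, physical=[A,B,C,D,E], logical=[D,E,A,B,C]
After op 2 (rotate(+1)): offset=4, physical=[A,B,C,D,E], logical=[E,A,B,C,D]
After op 3 (swap(3, 4)): offset=4, physical=[A,B,D,C,E], logical=[E,A,B,D,C]
After op 4 (replace(4, 'j')): offset=4, physical=[A,B,D,j,E], logical=[E,A,B,D,j]
After op 5 (replace(2, 'a')): offset=4, physical=[A,a,D,j,E], logical=[E,A,a,D,j]
After op 6 (replace(4, 'g')): offset=4, physical=[A,a,D,g,E], logical=[E,A,a,D,g]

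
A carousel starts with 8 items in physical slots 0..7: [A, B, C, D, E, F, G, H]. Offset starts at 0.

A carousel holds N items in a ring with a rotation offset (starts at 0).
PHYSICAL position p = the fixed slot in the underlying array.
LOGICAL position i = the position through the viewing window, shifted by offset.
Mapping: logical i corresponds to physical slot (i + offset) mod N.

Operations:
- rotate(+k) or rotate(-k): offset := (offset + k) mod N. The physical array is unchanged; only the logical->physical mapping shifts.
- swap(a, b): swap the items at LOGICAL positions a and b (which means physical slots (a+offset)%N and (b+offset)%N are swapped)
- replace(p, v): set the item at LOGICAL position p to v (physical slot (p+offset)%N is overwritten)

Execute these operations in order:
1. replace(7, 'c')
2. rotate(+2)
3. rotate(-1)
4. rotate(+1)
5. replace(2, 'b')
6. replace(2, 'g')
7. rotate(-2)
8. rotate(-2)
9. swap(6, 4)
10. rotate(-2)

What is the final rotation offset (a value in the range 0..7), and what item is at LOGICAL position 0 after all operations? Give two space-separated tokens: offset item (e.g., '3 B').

Answer: 4 C

Derivation:
After op 1 (replace(7, 'c')): offset=0, physical=[A,B,C,D,E,F,G,c], logical=[A,B,C,D,E,F,G,c]
After op 2 (rotate(+2)): offset=2, physical=[A,B,C,D,E,F,G,c], logical=[C,D,E,F,G,c,A,B]
After op 3 (rotate(-1)): offset=1, physical=[A,B,C,D,E,F,G,c], logical=[B,C,D,E,F,G,c,A]
After op 4 (rotate(+1)): offset=2, physical=[A,B,C,D,E,F,G,c], logical=[C,D,E,F,G,c,A,B]
After op 5 (replace(2, 'b')): offset=2, physical=[A,B,C,D,b,F,G,c], logical=[C,D,b,F,G,c,A,B]
After op 6 (replace(2, 'g')): offset=2, physical=[A,B,C,D,g,F,G,c], logical=[C,D,g,F,G,c,A,B]
After op 7 (rotate(-2)): offset=0, physical=[A,B,C,D,g,F,G,c], logical=[A,B,C,D,g,F,G,c]
After op 8 (rotate(-2)): offset=6, physical=[A,B,C,D,g,F,G,c], logical=[G,c,A,B,C,D,g,F]
After op 9 (swap(6, 4)): offset=6, physical=[A,B,g,D,C,F,G,c], logical=[G,c,A,B,g,D,C,F]
After op 10 (rotate(-2)): offset=4, physical=[A,B,g,D,C,F,G,c], logical=[C,F,G,c,A,B,g,D]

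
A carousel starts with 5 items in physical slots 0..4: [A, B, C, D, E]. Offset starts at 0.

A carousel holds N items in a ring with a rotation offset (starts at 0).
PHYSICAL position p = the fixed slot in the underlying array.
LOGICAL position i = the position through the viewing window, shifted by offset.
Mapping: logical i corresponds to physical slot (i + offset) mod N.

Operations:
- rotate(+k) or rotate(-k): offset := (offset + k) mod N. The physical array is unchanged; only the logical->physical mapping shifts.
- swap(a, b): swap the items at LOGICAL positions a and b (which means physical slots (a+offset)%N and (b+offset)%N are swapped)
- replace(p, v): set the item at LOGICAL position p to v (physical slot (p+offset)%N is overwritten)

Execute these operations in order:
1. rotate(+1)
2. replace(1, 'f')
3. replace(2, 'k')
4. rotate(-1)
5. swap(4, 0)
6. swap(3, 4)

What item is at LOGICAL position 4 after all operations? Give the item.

Answer: k

Derivation:
After op 1 (rotate(+1)): offset=1, physical=[A,B,C,D,E], logical=[B,C,D,E,A]
After op 2 (replace(1, 'f')): offset=1, physical=[A,B,f,D,E], logical=[B,f,D,E,A]
After op 3 (replace(2, 'k')): offset=1, physical=[A,B,f,k,E], logical=[B,f,k,E,A]
After op 4 (rotate(-1)): offset=0, physical=[A,B,f,k,E], logical=[A,B,f,k,E]
After op 5 (swap(4, 0)): offset=0, physical=[E,B,f,k,A], logical=[E,B,f,k,A]
After op 6 (swap(3, 4)): offset=0, physical=[E,B,f,A,k], logical=[E,B,f,A,k]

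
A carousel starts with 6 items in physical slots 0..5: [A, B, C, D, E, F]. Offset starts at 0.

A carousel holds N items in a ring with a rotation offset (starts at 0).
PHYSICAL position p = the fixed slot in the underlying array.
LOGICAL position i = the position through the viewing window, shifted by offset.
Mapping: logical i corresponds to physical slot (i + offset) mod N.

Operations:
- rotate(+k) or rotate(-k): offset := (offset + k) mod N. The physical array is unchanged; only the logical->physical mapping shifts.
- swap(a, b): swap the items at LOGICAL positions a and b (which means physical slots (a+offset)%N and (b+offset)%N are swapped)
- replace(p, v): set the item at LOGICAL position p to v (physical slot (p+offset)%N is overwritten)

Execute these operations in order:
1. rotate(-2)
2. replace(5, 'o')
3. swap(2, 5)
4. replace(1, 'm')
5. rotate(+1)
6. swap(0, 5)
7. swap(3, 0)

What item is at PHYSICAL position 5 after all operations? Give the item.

After op 1 (rotate(-2)): offset=4, physical=[A,B,C,D,E,F], logical=[E,F,A,B,C,D]
After op 2 (replace(5, 'o')): offset=4, physical=[A,B,C,o,E,F], logical=[E,F,A,B,C,o]
After op 3 (swap(2, 5)): offset=4, physical=[o,B,C,A,E,F], logical=[E,F,o,B,C,A]
After op 4 (replace(1, 'm')): offset=4, physical=[o,B,C,A,E,m], logical=[E,m,o,B,C,A]
After op 5 (rotate(+1)): offset=5, physical=[o,B,C,A,E,m], logical=[m,o,B,C,A,E]
After op 6 (swap(0, 5)): offset=5, physical=[o,B,C,A,m,E], logical=[E,o,B,C,A,m]
After op 7 (swap(3, 0)): offset=5, physical=[o,B,E,A,m,C], logical=[C,o,B,E,A,m]

Answer: C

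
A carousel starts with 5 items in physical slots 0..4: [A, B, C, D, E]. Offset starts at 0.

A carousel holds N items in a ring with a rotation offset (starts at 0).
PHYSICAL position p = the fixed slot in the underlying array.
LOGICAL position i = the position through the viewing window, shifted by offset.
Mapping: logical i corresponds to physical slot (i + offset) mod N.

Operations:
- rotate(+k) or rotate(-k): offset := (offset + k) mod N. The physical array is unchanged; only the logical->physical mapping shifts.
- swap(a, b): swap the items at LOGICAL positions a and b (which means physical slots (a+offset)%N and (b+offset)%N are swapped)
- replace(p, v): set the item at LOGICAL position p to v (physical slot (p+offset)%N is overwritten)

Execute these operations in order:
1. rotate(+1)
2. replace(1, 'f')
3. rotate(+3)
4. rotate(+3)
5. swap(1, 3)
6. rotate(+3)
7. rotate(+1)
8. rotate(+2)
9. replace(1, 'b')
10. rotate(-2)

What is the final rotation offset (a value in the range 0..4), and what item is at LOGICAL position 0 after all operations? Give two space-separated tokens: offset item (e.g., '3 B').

Answer: 1 B

Derivation:
After op 1 (rotate(+1)): offset=1, physical=[A,B,C,D,E], logical=[B,C,D,E,A]
After op 2 (replace(1, 'f')): offset=1, physical=[A,B,f,D,E], logical=[B,f,D,E,A]
After op 3 (rotate(+3)): offset=4, physical=[A,B,f,D,E], logical=[E,A,B,f,D]
After op 4 (rotate(+3)): offset=2, physical=[A,B,f,D,E], logical=[f,D,E,A,B]
After op 5 (swap(1, 3)): offset=2, physical=[D,B,f,A,E], logical=[f,A,E,D,B]
After op 6 (rotate(+3)): offset=0, physical=[D,B,f,A,E], logical=[D,B,f,A,E]
After op 7 (rotate(+1)): offset=1, physical=[D,B,f,A,E], logical=[B,f,A,E,D]
After op 8 (rotate(+2)): offset=3, physical=[D,B,f,A,E], logical=[A,E,D,B,f]
After op 9 (replace(1, 'b')): offset=3, physical=[D,B,f,A,b], logical=[A,b,D,B,f]
After op 10 (rotate(-2)): offset=1, physical=[D,B,f,A,b], logical=[B,f,A,b,D]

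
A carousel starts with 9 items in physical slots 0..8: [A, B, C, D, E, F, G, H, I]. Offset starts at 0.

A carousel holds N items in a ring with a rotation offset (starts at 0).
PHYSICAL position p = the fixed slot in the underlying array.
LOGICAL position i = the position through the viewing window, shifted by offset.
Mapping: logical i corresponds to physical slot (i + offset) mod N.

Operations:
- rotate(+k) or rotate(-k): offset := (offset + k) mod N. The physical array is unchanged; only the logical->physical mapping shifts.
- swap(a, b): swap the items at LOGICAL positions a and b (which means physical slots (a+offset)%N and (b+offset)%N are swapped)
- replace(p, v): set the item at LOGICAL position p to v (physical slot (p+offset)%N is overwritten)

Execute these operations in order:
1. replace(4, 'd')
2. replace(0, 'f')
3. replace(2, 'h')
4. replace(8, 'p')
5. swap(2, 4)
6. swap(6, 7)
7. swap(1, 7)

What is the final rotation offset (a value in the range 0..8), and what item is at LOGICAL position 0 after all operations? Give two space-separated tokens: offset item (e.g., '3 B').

Answer: 0 f

Derivation:
After op 1 (replace(4, 'd')): offset=0, physical=[A,B,C,D,d,F,G,H,I], logical=[A,B,C,D,d,F,G,H,I]
After op 2 (replace(0, 'f')): offset=0, physical=[f,B,C,D,d,F,G,H,I], logical=[f,B,C,D,d,F,G,H,I]
After op 3 (replace(2, 'h')): offset=0, physical=[f,B,h,D,d,F,G,H,I], logical=[f,B,h,D,d,F,G,H,I]
After op 4 (replace(8, 'p')): offset=0, physical=[f,B,h,D,d,F,G,H,p], logical=[f,B,h,D,d,F,G,H,p]
After op 5 (swap(2, 4)): offset=0, physical=[f,B,d,D,h,F,G,H,p], logical=[f,B,d,D,h,F,G,H,p]
After op 6 (swap(6, 7)): offset=0, physical=[f,B,d,D,h,F,H,G,p], logical=[f,B,d,D,h,F,H,G,p]
After op 7 (swap(1, 7)): offset=0, physical=[f,G,d,D,h,F,H,B,p], logical=[f,G,d,D,h,F,H,B,p]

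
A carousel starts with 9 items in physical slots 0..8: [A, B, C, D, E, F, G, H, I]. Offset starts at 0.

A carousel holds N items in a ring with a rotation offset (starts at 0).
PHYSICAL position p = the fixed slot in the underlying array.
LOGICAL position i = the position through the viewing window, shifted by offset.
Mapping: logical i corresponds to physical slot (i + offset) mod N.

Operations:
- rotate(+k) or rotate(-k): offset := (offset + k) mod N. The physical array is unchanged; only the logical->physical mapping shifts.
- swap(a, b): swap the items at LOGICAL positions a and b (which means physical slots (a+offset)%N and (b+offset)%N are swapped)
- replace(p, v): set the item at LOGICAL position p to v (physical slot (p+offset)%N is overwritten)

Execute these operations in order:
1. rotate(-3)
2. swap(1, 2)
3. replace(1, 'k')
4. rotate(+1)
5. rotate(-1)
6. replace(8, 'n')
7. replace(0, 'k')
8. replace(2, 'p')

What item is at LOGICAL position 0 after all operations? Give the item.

After op 1 (rotate(-3)): offset=6, physical=[A,B,C,D,E,F,G,H,I], logical=[G,H,I,A,B,C,D,E,F]
After op 2 (swap(1, 2)): offset=6, physical=[A,B,C,D,E,F,G,I,H], logical=[G,I,H,A,B,C,D,E,F]
After op 3 (replace(1, 'k')): offset=6, physical=[A,B,C,D,E,F,G,k,H], logical=[G,k,H,A,B,C,D,E,F]
After op 4 (rotate(+1)): offset=7, physical=[A,B,C,D,E,F,G,k,H], logical=[k,H,A,B,C,D,E,F,G]
After op 5 (rotate(-1)): offset=6, physical=[A,B,C,D,E,F,G,k,H], logical=[G,k,H,A,B,C,D,E,F]
After op 6 (replace(8, 'n')): offset=6, physical=[A,B,C,D,E,n,G,k,H], logical=[G,k,H,A,B,C,D,E,n]
After op 7 (replace(0, 'k')): offset=6, physical=[A,B,C,D,E,n,k,k,H], logical=[k,k,H,A,B,C,D,E,n]
After op 8 (replace(2, 'p')): offset=6, physical=[A,B,C,D,E,n,k,k,p], logical=[k,k,p,A,B,C,D,E,n]

Answer: k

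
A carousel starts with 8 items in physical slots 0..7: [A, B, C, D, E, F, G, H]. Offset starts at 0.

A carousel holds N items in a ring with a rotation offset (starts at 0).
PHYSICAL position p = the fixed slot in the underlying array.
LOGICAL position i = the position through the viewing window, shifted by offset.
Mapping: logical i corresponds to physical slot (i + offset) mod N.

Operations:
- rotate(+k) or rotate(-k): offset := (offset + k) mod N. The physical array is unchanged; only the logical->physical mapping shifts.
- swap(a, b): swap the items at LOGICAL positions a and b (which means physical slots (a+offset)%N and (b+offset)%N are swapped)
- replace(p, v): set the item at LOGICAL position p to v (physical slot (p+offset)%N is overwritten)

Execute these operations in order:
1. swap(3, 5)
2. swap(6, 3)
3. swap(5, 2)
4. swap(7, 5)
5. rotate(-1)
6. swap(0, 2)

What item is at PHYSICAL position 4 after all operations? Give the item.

After op 1 (swap(3, 5)): offset=0, physical=[A,B,C,F,E,D,G,H], logical=[A,B,C,F,E,D,G,H]
After op 2 (swap(6, 3)): offset=0, physical=[A,B,C,G,E,D,F,H], logical=[A,B,C,G,E,D,F,H]
After op 3 (swap(5, 2)): offset=0, physical=[A,B,D,G,E,C,F,H], logical=[A,B,D,G,E,C,F,H]
After op 4 (swap(7, 5)): offset=0, physical=[A,B,D,G,E,H,F,C], logical=[A,B,D,G,E,H,F,C]
After op 5 (rotate(-1)): offset=7, physical=[A,B,D,G,E,H,F,C], logical=[C,A,B,D,G,E,H,F]
After op 6 (swap(0, 2)): offset=7, physical=[A,C,D,G,E,H,F,B], logical=[B,A,C,D,G,E,H,F]

Answer: E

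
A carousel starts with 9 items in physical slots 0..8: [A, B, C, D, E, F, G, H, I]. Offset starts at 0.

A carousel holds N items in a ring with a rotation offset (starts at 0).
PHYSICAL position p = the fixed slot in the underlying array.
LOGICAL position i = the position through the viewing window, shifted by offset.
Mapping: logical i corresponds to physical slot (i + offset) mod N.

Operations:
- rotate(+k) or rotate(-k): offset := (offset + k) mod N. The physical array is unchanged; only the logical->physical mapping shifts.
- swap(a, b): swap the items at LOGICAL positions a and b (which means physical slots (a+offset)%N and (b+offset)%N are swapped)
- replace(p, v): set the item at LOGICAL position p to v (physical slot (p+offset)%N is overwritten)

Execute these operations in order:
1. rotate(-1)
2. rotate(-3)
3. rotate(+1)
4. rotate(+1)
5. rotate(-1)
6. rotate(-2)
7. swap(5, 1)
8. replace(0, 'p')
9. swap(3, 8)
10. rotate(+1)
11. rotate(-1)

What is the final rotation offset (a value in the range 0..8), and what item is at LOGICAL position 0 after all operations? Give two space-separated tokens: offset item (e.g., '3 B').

Answer: 4 p

Derivation:
After op 1 (rotate(-1)): offset=8, physical=[A,B,C,D,E,F,G,H,I], logical=[I,A,B,C,D,E,F,G,H]
After op 2 (rotate(-3)): offset=5, physical=[A,B,C,D,E,F,G,H,I], logical=[F,G,H,I,A,B,C,D,E]
After op 3 (rotate(+1)): offset=6, physical=[A,B,C,D,E,F,G,H,I], logical=[G,H,I,A,B,C,D,E,F]
After op 4 (rotate(+1)): offset=7, physical=[A,B,C,D,E,F,G,H,I], logical=[H,I,A,B,C,D,E,F,G]
After op 5 (rotate(-1)): offset=6, physical=[A,B,C,D,E,F,G,H,I], logical=[G,H,I,A,B,C,D,E,F]
After op 6 (rotate(-2)): offset=4, physical=[A,B,C,D,E,F,G,H,I], logical=[E,F,G,H,I,A,B,C,D]
After op 7 (swap(5, 1)): offset=4, physical=[F,B,C,D,E,A,G,H,I], logical=[E,A,G,H,I,F,B,C,D]
After op 8 (replace(0, 'p')): offset=4, physical=[F,B,C,D,p,A,G,H,I], logical=[p,A,G,H,I,F,B,C,D]
After op 9 (swap(3, 8)): offset=4, physical=[F,B,C,H,p,A,G,D,I], logical=[p,A,G,D,I,F,B,C,H]
After op 10 (rotate(+1)): offset=5, physical=[F,B,C,H,p,A,G,D,I], logical=[A,G,D,I,F,B,C,H,p]
After op 11 (rotate(-1)): offset=4, physical=[F,B,C,H,p,A,G,D,I], logical=[p,A,G,D,I,F,B,C,H]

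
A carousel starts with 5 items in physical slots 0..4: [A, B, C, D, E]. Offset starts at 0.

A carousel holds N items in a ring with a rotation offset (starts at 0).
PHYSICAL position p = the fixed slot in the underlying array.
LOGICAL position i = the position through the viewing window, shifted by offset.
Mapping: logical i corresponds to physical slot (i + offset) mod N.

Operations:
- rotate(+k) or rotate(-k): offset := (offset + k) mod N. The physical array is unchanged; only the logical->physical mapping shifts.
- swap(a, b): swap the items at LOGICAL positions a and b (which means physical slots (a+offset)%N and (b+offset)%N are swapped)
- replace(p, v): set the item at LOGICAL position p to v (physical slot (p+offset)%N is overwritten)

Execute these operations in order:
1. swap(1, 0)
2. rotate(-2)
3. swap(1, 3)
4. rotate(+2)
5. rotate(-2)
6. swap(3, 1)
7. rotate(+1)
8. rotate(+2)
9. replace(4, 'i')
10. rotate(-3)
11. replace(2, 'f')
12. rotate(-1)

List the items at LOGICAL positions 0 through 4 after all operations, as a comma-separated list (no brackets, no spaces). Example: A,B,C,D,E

Answer: C,D,E,f,A

Derivation:
After op 1 (swap(1, 0)): offset=0, physical=[B,A,C,D,E], logical=[B,A,C,D,E]
After op 2 (rotate(-2)): offset=3, physical=[B,A,C,D,E], logical=[D,E,B,A,C]
After op 3 (swap(1, 3)): offset=3, physical=[B,E,C,D,A], logical=[D,A,B,E,C]
After op 4 (rotate(+2)): offset=0, physical=[B,E,C,D,A], logical=[B,E,C,D,A]
After op 5 (rotate(-2)): offset=3, physical=[B,E,C,D,A], logical=[D,A,B,E,C]
After op 6 (swap(3, 1)): offset=3, physical=[B,A,C,D,E], logical=[D,E,B,A,C]
After op 7 (rotate(+1)): offset=4, physical=[B,A,C,D,E], logical=[E,B,A,C,D]
After op 8 (rotate(+2)): offset=1, physical=[B,A,C,D,E], logical=[A,C,D,E,B]
After op 9 (replace(4, 'i')): offset=1, physical=[i,A,C,D,E], logical=[A,C,D,E,i]
After op 10 (rotate(-3)): offset=3, physical=[i,A,C,D,E], logical=[D,E,i,A,C]
After op 11 (replace(2, 'f')): offset=3, physical=[f,A,C,D,E], logical=[D,E,f,A,C]
After op 12 (rotate(-1)): offset=2, physical=[f,A,C,D,E], logical=[C,D,E,f,A]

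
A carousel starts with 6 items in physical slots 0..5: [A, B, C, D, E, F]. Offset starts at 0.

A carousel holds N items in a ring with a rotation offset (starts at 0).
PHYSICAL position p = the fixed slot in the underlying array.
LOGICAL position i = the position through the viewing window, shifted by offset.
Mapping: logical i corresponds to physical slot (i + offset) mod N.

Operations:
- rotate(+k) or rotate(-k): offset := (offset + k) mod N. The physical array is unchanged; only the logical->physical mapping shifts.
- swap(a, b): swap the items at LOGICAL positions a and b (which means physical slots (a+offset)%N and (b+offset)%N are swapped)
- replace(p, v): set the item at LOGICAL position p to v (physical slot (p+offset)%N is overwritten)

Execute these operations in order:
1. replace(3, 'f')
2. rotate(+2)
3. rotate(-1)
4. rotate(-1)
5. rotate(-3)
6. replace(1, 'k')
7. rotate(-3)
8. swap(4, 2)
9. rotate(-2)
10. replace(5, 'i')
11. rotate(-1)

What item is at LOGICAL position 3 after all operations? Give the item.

Answer: A

Derivation:
After op 1 (replace(3, 'f')): offset=0, physical=[A,B,C,f,E,F], logical=[A,B,C,f,E,F]
After op 2 (rotate(+2)): offset=2, physical=[A,B,C,f,E,F], logical=[C,f,E,F,A,B]
After op 3 (rotate(-1)): offset=1, physical=[A,B,C,f,E,F], logical=[B,C,f,E,F,A]
After op 4 (rotate(-1)): offset=0, physical=[A,B,C,f,E,F], logical=[A,B,C,f,E,F]
After op 5 (rotate(-3)): offset=3, physical=[A,B,C,f,E,F], logical=[f,E,F,A,B,C]
After op 6 (replace(1, 'k')): offset=3, physical=[A,B,C,f,k,F], logical=[f,k,F,A,B,C]
After op 7 (rotate(-3)): offset=0, physical=[A,B,C,f,k,F], logical=[A,B,C,f,k,F]
After op 8 (swap(4, 2)): offset=0, physical=[A,B,k,f,C,F], logical=[A,B,k,f,C,F]
After op 9 (rotate(-2)): offset=4, physical=[A,B,k,f,C,F], logical=[C,F,A,B,k,f]
After op 10 (replace(5, 'i')): offset=4, physical=[A,B,k,i,C,F], logical=[C,F,A,B,k,i]
After op 11 (rotate(-1)): offset=3, physical=[A,B,k,i,C,F], logical=[i,C,F,A,B,k]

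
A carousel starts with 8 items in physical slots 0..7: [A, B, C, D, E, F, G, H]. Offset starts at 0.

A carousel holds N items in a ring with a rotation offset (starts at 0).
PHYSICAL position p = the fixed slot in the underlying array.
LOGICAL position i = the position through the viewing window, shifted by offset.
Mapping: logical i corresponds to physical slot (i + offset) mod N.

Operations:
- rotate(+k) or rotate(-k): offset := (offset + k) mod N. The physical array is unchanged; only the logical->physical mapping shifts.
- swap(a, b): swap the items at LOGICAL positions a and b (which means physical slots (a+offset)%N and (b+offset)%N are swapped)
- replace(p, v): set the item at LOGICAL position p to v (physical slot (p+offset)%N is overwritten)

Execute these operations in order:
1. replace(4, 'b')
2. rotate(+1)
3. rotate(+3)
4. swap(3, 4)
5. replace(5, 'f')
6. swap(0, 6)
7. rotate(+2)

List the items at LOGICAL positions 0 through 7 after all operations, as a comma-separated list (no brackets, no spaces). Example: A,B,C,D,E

After op 1 (replace(4, 'b')): offset=0, physical=[A,B,C,D,b,F,G,H], logical=[A,B,C,D,b,F,G,H]
After op 2 (rotate(+1)): offset=1, physical=[A,B,C,D,b,F,G,H], logical=[B,C,D,b,F,G,H,A]
After op 3 (rotate(+3)): offset=4, physical=[A,B,C,D,b,F,G,H], logical=[b,F,G,H,A,B,C,D]
After op 4 (swap(3, 4)): offset=4, physical=[H,B,C,D,b,F,G,A], logical=[b,F,G,A,H,B,C,D]
After op 5 (replace(5, 'f')): offset=4, physical=[H,f,C,D,b,F,G,A], logical=[b,F,G,A,H,f,C,D]
After op 6 (swap(0, 6)): offset=4, physical=[H,f,b,D,C,F,G,A], logical=[C,F,G,A,H,f,b,D]
After op 7 (rotate(+2)): offset=6, physical=[H,f,b,D,C,F,G,A], logical=[G,A,H,f,b,D,C,F]

Answer: G,A,H,f,b,D,C,F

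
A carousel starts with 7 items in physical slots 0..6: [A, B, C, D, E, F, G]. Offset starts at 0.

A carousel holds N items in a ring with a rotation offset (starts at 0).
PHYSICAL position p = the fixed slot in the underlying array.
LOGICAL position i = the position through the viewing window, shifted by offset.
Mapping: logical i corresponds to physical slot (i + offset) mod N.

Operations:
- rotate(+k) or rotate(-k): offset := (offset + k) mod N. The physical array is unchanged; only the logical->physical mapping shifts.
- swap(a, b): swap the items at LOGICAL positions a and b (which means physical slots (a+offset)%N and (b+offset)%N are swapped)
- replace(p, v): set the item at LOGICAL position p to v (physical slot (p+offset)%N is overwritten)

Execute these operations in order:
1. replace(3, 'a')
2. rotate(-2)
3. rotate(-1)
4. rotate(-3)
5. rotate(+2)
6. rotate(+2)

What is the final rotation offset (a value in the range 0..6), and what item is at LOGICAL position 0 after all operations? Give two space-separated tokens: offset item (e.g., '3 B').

Answer: 5 F

Derivation:
After op 1 (replace(3, 'a')): offset=0, physical=[A,B,C,a,E,F,G], logical=[A,B,C,a,E,F,G]
After op 2 (rotate(-2)): offset=5, physical=[A,B,C,a,E,F,G], logical=[F,G,A,B,C,a,E]
After op 3 (rotate(-1)): offset=4, physical=[A,B,C,a,E,F,G], logical=[E,F,G,A,B,C,a]
After op 4 (rotate(-3)): offset=1, physical=[A,B,C,a,E,F,G], logical=[B,C,a,E,F,G,A]
After op 5 (rotate(+2)): offset=3, physical=[A,B,C,a,E,F,G], logical=[a,E,F,G,A,B,C]
After op 6 (rotate(+2)): offset=5, physical=[A,B,C,a,E,F,G], logical=[F,G,A,B,C,a,E]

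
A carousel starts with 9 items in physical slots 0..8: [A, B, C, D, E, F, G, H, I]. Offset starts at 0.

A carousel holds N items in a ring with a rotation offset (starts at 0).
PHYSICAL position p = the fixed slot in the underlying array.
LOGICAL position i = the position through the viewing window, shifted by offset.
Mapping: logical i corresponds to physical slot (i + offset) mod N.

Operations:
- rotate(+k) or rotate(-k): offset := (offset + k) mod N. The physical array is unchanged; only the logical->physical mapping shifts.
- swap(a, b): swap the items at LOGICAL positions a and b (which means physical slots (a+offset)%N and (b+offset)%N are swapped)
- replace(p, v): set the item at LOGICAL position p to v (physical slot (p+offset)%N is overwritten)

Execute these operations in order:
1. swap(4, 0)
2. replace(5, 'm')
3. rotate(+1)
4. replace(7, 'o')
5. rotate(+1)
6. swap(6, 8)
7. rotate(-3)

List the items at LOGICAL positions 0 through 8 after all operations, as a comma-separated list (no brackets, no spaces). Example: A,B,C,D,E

Answer: B,E,o,C,D,A,m,G,H

Derivation:
After op 1 (swap(4, 0)): offset=0, physical=[E,B,C,D,A,F,G,H,I], logical=[E,B,C,D,A,F,G,H,I]
After op 2 (replace(5, 'm')): offset=0, physical=[E,B,C,D,A,m,G,H,I], logical=[E,B,C,D,A,m,G,H,I]
After op 3 (rotate(+1)): offset=1, physical=[E,B,C,D,A,m,G,H,I], logical=[B,C,D,A,m,G,H,I,E]
After op 4 (replace(7, 'o')): offset=1, physical=[E,B,C,D,A,m,G,H,o], logical=[B,C,D,A,m,G,H,o,E]
After op 5 (rotate(+1)): offset=2, physical=[E,B,C,D,A,m,G,H,o], logical=[C,D,A,m,G,H,o,E,B]
After op 6 (swap(6, 8)): offset=2, physical=[E,o,C,D,A,m,G,H,B], logical=[C,D,A,m,G,H,B,E,o]
After op 7 (rotate(-3)): offset=8, physical=[E,o,C,D,A,m,G,H,B], logical=[B,E,o,C,D,A,m,G,H]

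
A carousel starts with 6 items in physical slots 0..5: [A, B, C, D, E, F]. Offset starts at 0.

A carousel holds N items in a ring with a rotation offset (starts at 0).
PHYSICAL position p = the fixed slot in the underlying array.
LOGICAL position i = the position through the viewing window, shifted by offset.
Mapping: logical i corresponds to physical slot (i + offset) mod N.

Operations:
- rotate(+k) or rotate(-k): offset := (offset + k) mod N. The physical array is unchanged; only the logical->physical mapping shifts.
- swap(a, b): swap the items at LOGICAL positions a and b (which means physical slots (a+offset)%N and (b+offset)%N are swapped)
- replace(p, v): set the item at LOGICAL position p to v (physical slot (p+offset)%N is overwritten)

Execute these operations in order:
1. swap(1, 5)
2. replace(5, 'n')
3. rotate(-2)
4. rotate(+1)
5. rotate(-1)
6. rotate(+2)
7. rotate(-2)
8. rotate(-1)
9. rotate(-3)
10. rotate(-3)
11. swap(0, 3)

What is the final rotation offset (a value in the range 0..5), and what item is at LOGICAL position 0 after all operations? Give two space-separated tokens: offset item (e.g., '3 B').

Answer: 3 A

Derivation:
After op 1 (swap(1, 5)): offset=0, physical=[A,F,C,D,E,B], logical=[A,F,C,D,E,B]
After op 2 (replace(5, 'n')): offset=0, physical=[A,F,C,D,E,n], logical=[A,F,C,D,E,n]
After op 3 (rotate(-2)): offset=4, physical=[A,F,C,D,E,n], logical=[E,n,A,F,C,D]
After op 4 (rotate(+1)): offset=5, physical=[A,F,C,D,E,n], logical=[n,A,F,C,D,E]
After op 5 (rotate(-1)): offset=4, physical=[A,F,C,D,E,n], logical=[E,n,A,F,C,D]
After op 6 (rotate(+2)): offset=0, physical=[A,F,C,D,E,n], logical=[A,F,C,D,E,n]
After op 7 (rotate(-2)): offset=4, physical=[A,F,C,D,E,n], logical=[E,n,A,F,C,D]
After op 8 (rotate(-1)): offset=3, physical=[A,F,C,D,E,n], logical=[D,E,n,A,F,C]
After op 9 (rotate(-3)): offset=0, physical=[A,F,C,D,E,n], logical=[A,F,C,D,E,n]
After op 10 (rotate(-3)): offset=3, physical=[A,F,C,D,E,n], logical=[D,E,n,A,F,C]
After op 11 (swap(0, 3)): offset=3, physical=[D,F,C,A,E,n], logical=[A,E,n,D,F,C]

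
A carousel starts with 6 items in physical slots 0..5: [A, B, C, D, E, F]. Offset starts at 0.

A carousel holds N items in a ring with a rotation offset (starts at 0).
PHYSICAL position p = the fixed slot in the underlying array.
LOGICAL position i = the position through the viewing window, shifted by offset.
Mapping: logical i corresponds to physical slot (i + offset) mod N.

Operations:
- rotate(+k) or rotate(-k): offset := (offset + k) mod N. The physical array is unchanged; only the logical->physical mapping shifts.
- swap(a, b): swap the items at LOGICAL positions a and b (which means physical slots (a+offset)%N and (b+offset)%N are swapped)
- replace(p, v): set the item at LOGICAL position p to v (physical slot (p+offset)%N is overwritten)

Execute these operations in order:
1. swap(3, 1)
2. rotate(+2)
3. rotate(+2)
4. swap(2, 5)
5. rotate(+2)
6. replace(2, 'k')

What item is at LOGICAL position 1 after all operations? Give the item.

After op 1 (swap(3, 1)): offset=0, physical=[A,D,C,B,E,F], logical=[A,D,C,B,E,F]
After op 2 (rotate(+2)): offset=2, physical=[A,D,C,B,E,F], logical=[C,B,E,F,A,D]
After op 3 (rotate(+2)): offset=4, physical=[A,D,C,B,E,F], logical=[E,F,A,D,C,B]
After op 4 (swap(2, 5)): offset=4, physical=[B,D,C,A,E,F], logical=[E,F,B,D,C,A]
After op 5 (rotate(+2)): offset=0, physical=[B,D,C,A,E,F], logical=[B,D,C,A,E,F]
After op 6 (replace(2, 'k')): offset=0, physical=[B,D,k,A,E,F], logical=[B,D,k,A,E,F]

Answer: D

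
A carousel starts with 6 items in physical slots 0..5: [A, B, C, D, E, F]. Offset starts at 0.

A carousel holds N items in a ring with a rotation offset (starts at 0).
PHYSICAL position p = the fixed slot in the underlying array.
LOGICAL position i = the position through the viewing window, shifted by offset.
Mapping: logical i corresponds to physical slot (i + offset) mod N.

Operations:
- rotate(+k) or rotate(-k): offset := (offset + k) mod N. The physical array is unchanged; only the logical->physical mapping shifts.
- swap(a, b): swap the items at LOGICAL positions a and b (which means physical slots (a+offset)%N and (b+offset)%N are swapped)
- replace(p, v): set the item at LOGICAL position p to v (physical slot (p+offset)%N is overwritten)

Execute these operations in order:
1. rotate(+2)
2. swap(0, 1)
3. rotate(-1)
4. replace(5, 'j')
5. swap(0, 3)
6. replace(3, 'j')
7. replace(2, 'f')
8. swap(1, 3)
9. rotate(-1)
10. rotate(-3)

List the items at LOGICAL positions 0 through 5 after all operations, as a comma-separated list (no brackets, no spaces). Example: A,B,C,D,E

Answer: f,D,F,j,E,j

Derivation:
After op 1 (rotate(+2)): offset=2, physical=[A,B,C,D,E,F], logical=[C,D,E,F,A,B]
After op 2 (swap(0, 1)): offset=2, physical=[A,B,D,C,E,F], logical=[D,C,E,F,A,B]
After op 3 (rotate(-1)): offset=1, physical=[A,B,D,C,E,F], logical=[B,D,C,E,F,A]
After op 4 (replace(5, 'j')): offset=1, physical=[j,B,D,C,E,F], logical=[B,D,C,E,F,j]
After op 5 (swap(0, 3)): offset=1, physical=[j,E,D,C,B,F], logical=[E,D,C,B,F,j]
After op 6 (replace(3, 'j')): offset=1, physical=[j,E,D,C,j,F], logical=[E,D,C,j,F,j]
After op 7 (replace(2, 'f')): offset=1, physical=[j,E,D,f,j,F], logical=[E,D,f,j,F,j]
After op 8 (swap(1, 3)): offset=1, physical=[j,E,j,f,D,F], logical=[E,j,f,D,F,j]
After op 9 (rotate(-1)): offset=0, physical=[j,E,j,f,D,F], logical=[j,E,j,f,D,F]
After op 10 (rotate(-3)): offset=3, physical=[j,E,j,f,D,F], logical=[f,D,F,j,E,j]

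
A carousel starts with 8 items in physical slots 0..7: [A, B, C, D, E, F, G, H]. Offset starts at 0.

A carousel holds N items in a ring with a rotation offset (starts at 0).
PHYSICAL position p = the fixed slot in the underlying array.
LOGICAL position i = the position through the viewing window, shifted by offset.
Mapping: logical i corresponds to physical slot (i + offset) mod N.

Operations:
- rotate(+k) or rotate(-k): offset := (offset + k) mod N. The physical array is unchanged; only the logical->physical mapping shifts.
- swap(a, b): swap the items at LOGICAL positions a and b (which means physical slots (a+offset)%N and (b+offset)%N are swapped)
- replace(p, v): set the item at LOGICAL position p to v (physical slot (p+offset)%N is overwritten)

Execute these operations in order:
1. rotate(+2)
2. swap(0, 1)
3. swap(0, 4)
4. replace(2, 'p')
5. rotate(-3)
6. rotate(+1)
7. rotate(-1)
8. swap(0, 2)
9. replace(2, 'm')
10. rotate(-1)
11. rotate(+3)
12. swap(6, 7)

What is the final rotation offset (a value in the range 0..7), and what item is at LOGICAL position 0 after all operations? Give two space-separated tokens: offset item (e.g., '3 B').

After op 1 (rotate(+2)): offset=2, physical=[A,B,C,D,E,F,G,H], logical=[C,D,E,F,G,H,A,B]
After op 2 (swap(0, 1)): offset=2, physical=[A,B,D,C,E,F,G,H], logical=[D,C,E,F,G,H,A,B]
After op 3 (swap(0, 4)): offset=2, physical=[A,B,G,C,E,F,D,H], logical=[G,C,E,F,D,H,A,B]
After op 4 (replace(2, 'p')): offset=2, physical=[A,B,G,C,p,F,D,H], logical=[G,C,p,F,D,H,A,B]
After op 5 (rotate(-3)): offset=7, physical=[A,B,G,C,p,F,D,H], logical=[H,A,B,G,C,p,F,D]
After op 6 (rotate(+1)): offset=0, physical=[A,B,G,C,p,F,D,H], logical=[A,B,G,C,p,F,D,H]
After op 7 (rotate(-1)): offset=7, physical=[A,B,G,C,p,F,D,H], logical=[H,A,B,G,C,p,F,D]
After op 8 (swap(0, 2)): offset=7, physical=[A,H,G,C,p,F,D,B], logical=[B,A,H,G,C,p,F,D]
After op 9 (replace(2, 'm')): offset=7, physical=[A,m,G,C,p,F,D,B], logical=[B,A,m,G,C,p,F,D]
After op 10 (rotate(-1)): offset=6, physical=[A,m,G,C,p,F,D,B], logical=[D,B,A,m,G,C,p,F]
After op 11 (rotate(+3)): offset=1, physical=[A,m,G,C,p,F,D,B], logical=[m,G,C,p,F,D,B,A]
After op 12 (swap(6, 7)): offset=1, physical=[B,m,G,C,p,F,D,A], logical=[m,G,C,p,F,D,A,B]

Answer: 1 m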